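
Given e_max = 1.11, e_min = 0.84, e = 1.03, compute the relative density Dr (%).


Result: 29.63 %

Derivation:
Using Dr = (e_max - e) / (e_max - e_min) * 100
e_max - e = 1.11 - 1.03 = 0.08
e_max - e_min = 1.11 - 0.84 = 0.27
Dr = 0.08 / 0.27 * 100
Dr = 29.63 %


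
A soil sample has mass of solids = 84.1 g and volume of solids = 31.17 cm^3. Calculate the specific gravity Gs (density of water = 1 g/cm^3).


Using Gs = m_s / (V_s * rho_w)
Since rho_w = 1 g/cm^3:
Gs = 84.1 / 31.17
Gs = 2.698


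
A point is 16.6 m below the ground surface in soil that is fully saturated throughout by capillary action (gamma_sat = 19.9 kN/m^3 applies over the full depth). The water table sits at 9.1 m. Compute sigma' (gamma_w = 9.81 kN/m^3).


Result: 256.77 kPa

Derivation:
Total stress = gamma_sat * depth
sigma = 19.9 * 16.6 = 330.34 kPa
Pore water pressure u = gamma_w * (depth - d_wt)
u = 9.81 * (16.6 - 9.1) = 73.575 kPa
Effective stress = sigma - u
sigma' = 330.34 - 73.575 = 256.77 kPa


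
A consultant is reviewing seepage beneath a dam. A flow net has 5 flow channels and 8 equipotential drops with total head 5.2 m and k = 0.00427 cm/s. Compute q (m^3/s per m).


Result: 0.0001388 m^3/s per m

Derivation:
Convert k to m/s for unit consistency with H:
k = 0.00427 cm/s = 0.00427 / 100 m/s = 4.27e-05 m/s
Using q = k * H * Nf / Nd
Nf / Nd = 5 / 8 = 0.625
q = 4.27e-05 * 5.2 * 0.625
q = 0.0001388 m^3/s per m


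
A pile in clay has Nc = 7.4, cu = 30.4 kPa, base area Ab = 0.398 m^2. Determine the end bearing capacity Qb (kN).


Result: 89.53 kN

Derivation:
Using Qb = Nc * cu * Ab
Qb = 7.4 * 30.4 * 0.398
Qb = 89.53 kN


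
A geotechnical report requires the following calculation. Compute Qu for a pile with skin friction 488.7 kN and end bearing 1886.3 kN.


Using Qu = Qf + Qb
Qu = 488.7 + 1886.3
Qu = 2375.0 kN


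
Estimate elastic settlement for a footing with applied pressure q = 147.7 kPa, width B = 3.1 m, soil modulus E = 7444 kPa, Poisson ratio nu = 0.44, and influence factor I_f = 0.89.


Result: 44.144 mm

Derivation:
Using Se = q * B * (1 - nu^2) * I_f / E
1 - nu^2 = 1 - 0.44^2 = 0.8064
Se = 147.7 * 3.1 * 0.8064 * 0.89 / 7444
Se = 0.044144 m
Convert to mm: Se = 0.044144 * 1000 = 44.144 mm


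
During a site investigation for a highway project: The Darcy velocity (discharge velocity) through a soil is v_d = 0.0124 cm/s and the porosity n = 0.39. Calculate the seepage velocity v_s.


Using v_s = v_d / n
v_s = 0.0124 / 0.39
v_s = 0.03179 cm/s


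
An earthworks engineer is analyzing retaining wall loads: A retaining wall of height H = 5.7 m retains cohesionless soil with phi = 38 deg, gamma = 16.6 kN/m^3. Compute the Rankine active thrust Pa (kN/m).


Result: 64.15 kN/m

Derivation:
Compute active earth pressure coefficient:
Ka = tan^2(45 - phi/2) = tan^2(26.0) = 0.237883
Compute active force:
Pa = 0.5 * Ka * gamma * H^2
Pa = 0.5 * 0.237883 * 16.6 * 5.7^2
Pa = 64.15 kN/m


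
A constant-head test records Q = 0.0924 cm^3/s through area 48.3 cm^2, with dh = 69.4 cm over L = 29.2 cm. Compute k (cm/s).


Compute hydraulic gradient:
i = dh / L = 69.4 / 29.2 = 2.37671
Then apply Darcy's law:
k = Q / (A * i)
k = 0.0924 / (48.3 * 2.37671)
k = 0.0924 / 114.795
k = 0.000805 cm/s


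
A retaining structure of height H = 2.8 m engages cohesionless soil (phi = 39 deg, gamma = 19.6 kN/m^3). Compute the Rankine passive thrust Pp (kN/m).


Compute passive earth pressure coefficient:
Kp = tan^2(45 + phi/2) = tan^2(64.5) = 4.395495
Compute passive force:
Pp = 0.5 * Kp * gamma * H^2
Pp = 0.5 * 4.395495 * 19.6 * 2.8^2
Pp = 337.71 kN/m


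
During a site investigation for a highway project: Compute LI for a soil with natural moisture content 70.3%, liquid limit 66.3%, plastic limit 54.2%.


Result: 1.331

Derivation:
First compute the plasticity index:
PI = LL - PL = 66.3 - 54.2 = 12.1
Then compute the liquidity index:
LI = (w - PL) / PI
LI = (70.3 - 54.2) / 12.1
LI = 1.331


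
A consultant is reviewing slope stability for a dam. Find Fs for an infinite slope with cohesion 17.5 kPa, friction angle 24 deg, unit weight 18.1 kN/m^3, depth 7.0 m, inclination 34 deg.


Result: 0.958

Derivation:
Using Fs = c / (gamma*H*sin(beta)*cos(beta)) + tan(phi)/tan(beta)
Cohesion contribution = 17.5 / (18.1*7.0*sin(34)*cos(34))
Cohesion contribution = 0.297938
Friction contribution = tan(24)/tan(34) = 0.660079
Fs = 0.297938 + 0.660079
Fs = 0.958


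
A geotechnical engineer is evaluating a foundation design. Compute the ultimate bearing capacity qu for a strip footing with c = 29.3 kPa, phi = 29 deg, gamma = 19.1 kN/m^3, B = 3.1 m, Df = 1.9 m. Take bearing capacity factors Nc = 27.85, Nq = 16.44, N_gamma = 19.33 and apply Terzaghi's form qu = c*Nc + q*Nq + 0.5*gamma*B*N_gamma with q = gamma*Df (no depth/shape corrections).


Result: 1984.88 kPa

Derivation:
Compute qu = c*Nc + gamma*Df*Nq + 0.5*gamma*B*N_gamma
Term 1: 29.3 * 27.85 = 816.005
Term 2: 19.1 * 1.9 * 16.44 = 596.6076
Term 3: 0.5 * 19.1 * 3.1 * 19.33 = 572.26465
qu = 816.005 + 596.6076 + 572.26465
qu = 1984.88 kPa


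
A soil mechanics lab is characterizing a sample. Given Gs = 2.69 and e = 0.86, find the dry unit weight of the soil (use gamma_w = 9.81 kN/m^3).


Result: 14.188 kN/m^3

Derivation:
Using gamma_d = Gs * gamma_w / (1 + e)
gamma_d = 2.69 * 9.81 / (1 + 0.86)
gamma_d = 2.69 * 9.81 / 1.86
gamma_d = 14.188 kN/m^3


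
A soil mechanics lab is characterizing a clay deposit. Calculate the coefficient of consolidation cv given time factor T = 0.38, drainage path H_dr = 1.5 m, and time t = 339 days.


Using cv = T * H_dr^2 / t
H_dr^2 = 1.5^2 = 2.25
cv = 0.38 * 2.25 / 339
cv = 0.00252 m^2/day


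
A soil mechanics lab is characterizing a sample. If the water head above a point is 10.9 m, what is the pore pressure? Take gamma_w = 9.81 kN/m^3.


Using u = gamma_w * h_w
u = 9.81 * 10.9
u = 106.93 kPa


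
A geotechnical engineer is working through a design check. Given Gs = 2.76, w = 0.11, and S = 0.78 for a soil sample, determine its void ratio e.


Result: 0.3892

Derivation:
Using the relation e = Gs * w / S
e = 2.76 * 0.11 / 0.78
e = 0.3892


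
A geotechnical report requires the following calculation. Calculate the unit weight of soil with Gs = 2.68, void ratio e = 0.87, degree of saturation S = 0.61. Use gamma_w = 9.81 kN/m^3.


Using gamma = gamma_w * (Gs + S*e) / (1 + e)
Numerator: Gs + S*e = 2.68 + 0.61*0.87 = 3.2107
Denominator: 1 + e = 1 + 0.87 = 1.87
gamma = 9.81 * 3.2107 / 1.87
gamma = 16.843 kN/m^3


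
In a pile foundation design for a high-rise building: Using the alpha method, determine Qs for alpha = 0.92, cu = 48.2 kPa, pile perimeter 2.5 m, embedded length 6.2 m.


Using Qs = alpha * cu * perimeter * L
Qs = 0.92 * 48.2 * 2.5 * 6.2
Qs = 687.33 kN


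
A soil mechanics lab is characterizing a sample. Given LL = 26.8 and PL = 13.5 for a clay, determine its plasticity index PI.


Result: 13.3

Derivation:
Using PI = LL - PL
PI = 26.8 - 13.5
PI = 13.3


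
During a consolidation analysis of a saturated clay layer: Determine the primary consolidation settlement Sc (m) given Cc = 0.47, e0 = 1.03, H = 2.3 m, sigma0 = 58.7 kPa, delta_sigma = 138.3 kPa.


Using Sc = Cc * H / (1 + e0) * log10((sigma0 + delta_sigma) / sigma0)
Stress ratio = (58.7 + 138.3) / 58.7 = 3.35605
log10(3.35605) = 0.525828
Cc * H / (1 + e0) = 0.47 * 2.3 / (1 + 1.03) = 0.532512
Sc = 0.532512 * 0.525828
Sc = 0.28 m


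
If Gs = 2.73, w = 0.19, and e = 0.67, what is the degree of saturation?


Result: 0.7742

Derivation:
Using S = Gs * w / e
S = 2.73 * 0.19 / 0.67
S = 0.7742


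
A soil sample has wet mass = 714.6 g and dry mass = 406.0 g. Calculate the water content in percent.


Using w = (m_wet - m_dry) / m_dry * 100
m_wet - m_dry = 714.6 - 406.0 = 308.6 g
w = 308.6 / 406.0 * 100
w = 76.01 %


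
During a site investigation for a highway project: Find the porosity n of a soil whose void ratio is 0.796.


Using the relation n = e / (1 + e)
n = 0.796 / (1 + 0.796)
n = 0.796 / 1.796
n = 0.4432


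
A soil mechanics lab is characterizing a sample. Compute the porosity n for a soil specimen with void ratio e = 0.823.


Using the relation n = e / (1 + e)
n = 0.823 / (1 + 0.823)
n = 0.823 / 1.823
n = 0.4515


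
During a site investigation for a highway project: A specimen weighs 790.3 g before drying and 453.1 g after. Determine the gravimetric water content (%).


Result: 74.42 %

Derivation:
Using w = (m_wet - m_dry) / m_dry * 100
m_wet - m_dry = 790.3 - 453.1 = 337.2 g
w = 337.2 / 453.1 * 100
w = 74.42 %


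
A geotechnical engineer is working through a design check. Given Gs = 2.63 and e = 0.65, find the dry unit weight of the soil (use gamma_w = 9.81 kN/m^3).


Using gamma_d = Gs * gamma_w / (1 + e)
gamma_d = 2.63 * 9.81 / (1 + 0.65)
gamma_d = 2.63 * 9.81 / 1.65
gamma_d = 15.637 kN/m^3


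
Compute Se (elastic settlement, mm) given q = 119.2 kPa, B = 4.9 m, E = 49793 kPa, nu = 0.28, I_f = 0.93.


Result: 10.054 mm

Derivation:
Using Se = q * B * (1 - nu^2) * I_f / E
1 - nu^2 = 1 - 0.28^2 = 0.9216
Se = 119.2 * 4.9 * 0.9216 * 0.93 / 49793
Se = 0.010054 m
Convert to mm: Se = 0.010054 * 1000 = 10.054 mm


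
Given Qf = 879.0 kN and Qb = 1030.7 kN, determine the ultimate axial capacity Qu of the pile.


Using Qu = Qf + Qb
Qu = 879.0 + 1030.7
Qu = 1909.7 kN


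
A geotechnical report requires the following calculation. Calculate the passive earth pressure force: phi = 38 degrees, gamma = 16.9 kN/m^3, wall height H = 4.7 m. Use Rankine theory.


Result: 784.67 kN/m

Derivation:
Compute passive earth pressure coefficient:
Kp = tan^2(45 + phi/2) = tan^2(64.0) = 4.203746
Compute passive force:
Pp = 0.5 * Kp * gamma * H^2
Pp = 0.5 * 4.203746 * 16.9 * 4.7^2
Pp = 784.67 kN/m


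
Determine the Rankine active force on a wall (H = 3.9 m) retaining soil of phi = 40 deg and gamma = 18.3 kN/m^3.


Compute active earth pressure coefficient:
Ka = tan^2(45 - phi/2) = tan^2(25.0) = 0.217443
Compute active force:
Pa = 0.5 * Ka * gamma * H^2
Pa = 0.5 * 0.217443 * 18.3 * 3.9^2
Pa = 30.26 kN/m


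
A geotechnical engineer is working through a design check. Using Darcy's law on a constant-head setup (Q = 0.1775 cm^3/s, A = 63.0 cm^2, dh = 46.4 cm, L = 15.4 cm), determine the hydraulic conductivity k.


Compute hydraulic gradient:
i = dh / L = 46.4 / 15.4 = 3.01299
Then apply Darcy's law:
k = Q / (A * i)
k = 0.1775 / (63.0 * 3.01299)
k = 0.1775 / 189.818
k = 0.000935 cm/s


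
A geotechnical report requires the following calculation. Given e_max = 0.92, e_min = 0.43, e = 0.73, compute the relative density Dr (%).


Using Dr = (e_max - e) / (e_max - e_min) * 100
e_max - e = 0.92 - 0.73 = 0.19
e_max - e_min = 0.92 - 0.43 = 0.49
Dr = 0.19 / 0.49 * 100
Dr = 38.78 %


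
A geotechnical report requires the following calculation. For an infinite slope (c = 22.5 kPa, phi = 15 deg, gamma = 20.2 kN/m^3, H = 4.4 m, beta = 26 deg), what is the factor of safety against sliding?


Using Fs = c / (gamma*H*sin(beta)*cos(beta)) + tan(phi)/tan(beta)
Cohesion contribution = 22.5 / (20.2*4.4*sin(26)*cos(26))
Cohesion contribution = 0.642505
Friction contribution = tan(15)/tan(26) = 0.549377
Fs = 0.642505 + 0.549377
Fs = 1.192


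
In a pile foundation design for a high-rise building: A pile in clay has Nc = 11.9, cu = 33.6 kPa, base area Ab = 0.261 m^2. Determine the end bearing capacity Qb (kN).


Result: 104.36 kN

Derivation:
Using Qb = Nc * cu * Ab
Qb = 11.9 * 33.6 * 0.261
Qb = 104.36 kN


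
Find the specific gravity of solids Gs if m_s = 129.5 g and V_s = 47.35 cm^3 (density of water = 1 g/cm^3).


Using Gs = m_s / (V_s * rho_w)
Since rho_w = 1 g/cm^3:
Gs = 129.5 / 47.35
Gs = 2.735


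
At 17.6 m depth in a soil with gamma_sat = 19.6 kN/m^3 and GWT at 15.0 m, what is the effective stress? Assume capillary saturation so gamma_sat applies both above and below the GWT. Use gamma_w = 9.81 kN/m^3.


Total stress = gamma_sat * depth
sigma = 19.6 * 17.6 = 344.96 kPa
Pore water pressure u = gamma_w * (depth - d_wt)
u = 9.81 * (17.6 - 15.0) = 25.506 kPa
Effective stress = sigma - u
sigma' = 344.96 - 25.506 = 319.45 kPa


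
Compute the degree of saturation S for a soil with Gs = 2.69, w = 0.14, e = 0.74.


Result: 0.5089

Derivation:
Using S = Gs * w / e
S = 2.69 * 0.14 / 0.74
S = 0.5089


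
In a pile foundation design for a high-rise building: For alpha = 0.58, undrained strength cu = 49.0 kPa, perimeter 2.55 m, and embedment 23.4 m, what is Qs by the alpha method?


Result: 1695.82 kN

Derivation:
Using Qs = alpha * cu * perimeter * L
Qs = 0.58 * 49.0 * 2.55 * 23.4
Qs = 1695.82 kN


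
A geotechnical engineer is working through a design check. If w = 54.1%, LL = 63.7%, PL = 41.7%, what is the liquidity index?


First compute the plasticity index:
PI = LL - PL = 63.7 - 41.7 = 22.0
Then compute the liquidity index:
LI = (w - PL) / PI
LI = (54.1 - 41.7) / 22.0
LI = 0.564


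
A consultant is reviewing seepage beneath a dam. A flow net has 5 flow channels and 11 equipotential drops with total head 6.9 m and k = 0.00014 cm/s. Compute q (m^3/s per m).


Convert k to m/s for unit consistency with H:
k = 0.00014 cm/s = 0.00014 / 100 m/s = 1.4e-06 m/s
Using q = k * H * Nf / Nd
Nf / Nd = 5 / 11 = 0.4545
q = 1.4e-06 * 6.9 * 0.4545
q = 4.391e-06 m^3/s per m


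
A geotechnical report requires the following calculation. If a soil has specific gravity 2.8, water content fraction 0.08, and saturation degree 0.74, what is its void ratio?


Using the relation e = Gs * w / S
e = 2.8 * 0.08 / 0.74
e = 0.3027


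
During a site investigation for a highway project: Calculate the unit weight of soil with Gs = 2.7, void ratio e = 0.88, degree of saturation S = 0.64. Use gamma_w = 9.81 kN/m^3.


Using gamma = gamma_w * (Gs + S*e) / (1 + e)
Numerator: Gs + S*e = 2.7 + 0.64*0.88 = 3.2632
Denominator: 1 + e = 1 + 0.88 = 1.88
gamma = 9.81 * 3.2632 / 1.88
gamma = 17.028 kN/m^3


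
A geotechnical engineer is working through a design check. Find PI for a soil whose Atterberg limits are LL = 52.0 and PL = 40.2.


Using PI = LL - PL
PI = 52.0 - 40.2
PI = 11.8


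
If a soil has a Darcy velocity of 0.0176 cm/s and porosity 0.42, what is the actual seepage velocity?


Using v_s = v_d / n
v_s = 0.0176 / 0.42
v_s = 0.0419 cm/s


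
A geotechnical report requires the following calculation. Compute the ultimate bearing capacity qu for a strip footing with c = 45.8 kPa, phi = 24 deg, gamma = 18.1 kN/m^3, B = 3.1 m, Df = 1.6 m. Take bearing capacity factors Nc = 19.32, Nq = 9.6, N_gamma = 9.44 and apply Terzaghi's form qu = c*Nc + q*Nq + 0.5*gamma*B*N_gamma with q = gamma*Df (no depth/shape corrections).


Compute qu = c*Nc + gamma*Df*Nq + 0.5*gamma*B*N_gamma
Term 1: 45.8 * 19.32 = 884.856
Term 2: 18.1 * 1.6 * 9.6 = 278.016
Term 3: 0.5 * 18.1 * 3.1 * 9.44 = 264.8392
qu = 884.856 + 278.016 + 264.8392
qu = 1427.71 kPa


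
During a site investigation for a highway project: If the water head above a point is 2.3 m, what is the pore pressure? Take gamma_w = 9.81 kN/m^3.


Using u = gamma_w * h_w
u = 9.81 * 2.3
u = 22.56 kPa


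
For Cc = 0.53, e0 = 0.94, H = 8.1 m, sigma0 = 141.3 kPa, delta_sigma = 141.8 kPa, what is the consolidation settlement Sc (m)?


Using Sc = Cc * H / (1 + e0) * log10((sigma0 + delta_sigma) / sigma0)
Stress ratio = (141.3 + 141.8) / 141.3 = 2.00354
log10(2.00354) = 0.301798
Cc * H / (1 + e0) = 0.53 * 8.1 / (1 + 0.94) = 2.21289
Sc = 2.21289 * 0.301798
Sc = 0.6678 m


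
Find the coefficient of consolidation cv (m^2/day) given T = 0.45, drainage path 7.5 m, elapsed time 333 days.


Result: 0.07601 m^2/day

Derivation:
Using cv = T * H_dr^2 / t
H_dr^2 = 7.5^2 = 56.25
cv = 0.45 * 56.25 / 333
cv = 0.07601 m^2/day


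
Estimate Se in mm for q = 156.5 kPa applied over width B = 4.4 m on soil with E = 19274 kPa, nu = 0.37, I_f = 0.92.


Result: 28.369 mm

Derivation:
Using Se = q * B * (1 - nu^2) * I_f / E
1 - nu^2 = 1 - 0.37^2 = 0.8631
Se = 156.5 * 4.4 * 0.8631 * 0.92 / 19274
Se = 0.028369 m
Convert to mm: Se = 0.028369 * 1000 = 28.369 mm


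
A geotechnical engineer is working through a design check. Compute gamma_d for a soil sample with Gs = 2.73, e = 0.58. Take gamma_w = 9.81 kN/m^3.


Result: 16.95 kN/m^3

Derivation:
Using gamma_d = Gs * gamma_w / (1 + e)
gamma_d = 2.73 * 9.81 / (1 + 0.58)
gamma_d = 2.73 * 9.81 / 1.58
gamma_d = 16.95 kN/m^3


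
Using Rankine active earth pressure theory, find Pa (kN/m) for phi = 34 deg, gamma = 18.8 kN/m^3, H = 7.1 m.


Result: 133.97 kN/m

Derivation:
Compute active earth pressure coefficient:
Ka = tan^2(45 - phi/2) = tan^2(28.0) = 0.282715
Compute active force:
Pa = 0.5 * Ka * gamma * H^2
Pa = 0.5 * 0.282715 * 18.8 * 7.1^2
Pa = 133.97 kN/m


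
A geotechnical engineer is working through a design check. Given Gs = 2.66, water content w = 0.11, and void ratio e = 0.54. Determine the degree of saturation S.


Result: 0.5419

Derivation:
Using S = Gs * w / e
S = 2.66 * 0.11 / 0.54
S = 0.5419


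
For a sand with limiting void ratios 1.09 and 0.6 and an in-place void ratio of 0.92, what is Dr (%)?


Using Dr = (e_max - e) / (e_max - e_min) * 100
e_max - e = 1.09 - 0.92 = 0.17
e_max - e_min = 1.09 - 0.6 = 0.49
Dr = 0.17 / 0.49 * 100
Dr = 34.69 %


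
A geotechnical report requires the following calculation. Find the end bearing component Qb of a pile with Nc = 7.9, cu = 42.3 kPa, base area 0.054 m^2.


Using Qb = Nc * cu * Ab
Qb = 7.9 * 42.3 * 0.054
Qb = 18.05 kN


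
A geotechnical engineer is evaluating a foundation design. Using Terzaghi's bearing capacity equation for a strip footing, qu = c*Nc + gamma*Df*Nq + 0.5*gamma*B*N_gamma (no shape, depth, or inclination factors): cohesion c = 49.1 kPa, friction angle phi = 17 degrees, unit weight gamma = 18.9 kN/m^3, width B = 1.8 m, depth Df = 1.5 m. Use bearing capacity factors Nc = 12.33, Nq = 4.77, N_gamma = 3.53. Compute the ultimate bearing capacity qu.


Result: 800.68 kPa

Derivation:
Compute qu = c*Nc + gamma*Df*Nq + 0.5*gamma*B*N_gamma
Term 1: 49.1 * 12.33 = 605.403
Term 2: 18.9 * 1.5 * 4.77 = 135.2295
Term 3: 0.5 * 18.9 * 1.8 * 3.53 = 60.0453
qu = 605.403 + 135.2295 + 60.0453
qu = 800.68 kPa


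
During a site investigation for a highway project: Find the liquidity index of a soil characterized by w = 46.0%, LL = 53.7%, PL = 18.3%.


First compute the plasticity index:
PI = LL - PL = 53.7 - 18.3 = 35.4
Then compute the liquidity index:
LI = (w - PL) / PI
LI = (46.0 - 18.3) / 35.4
LI = 0.782


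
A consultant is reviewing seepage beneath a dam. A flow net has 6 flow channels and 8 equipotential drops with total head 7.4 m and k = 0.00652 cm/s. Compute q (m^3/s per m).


Result: 0.0003619 m^3/s per m

Derivation:
Convert k to m/s for unit consistency with H:
k = 0.00652 cm/s = 0.00652 / 100 m/s = 6.52e-05 m/s
Using q = k * H * Nf / Nd
Nf / Nd = 6 / 8 = 0.75
q = 6.52e-05 * 7.4 * 0.75
q = 0.0003619 m^3/s per m


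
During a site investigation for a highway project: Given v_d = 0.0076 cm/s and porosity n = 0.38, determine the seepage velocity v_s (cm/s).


Result: 0.02 cm/s

Derivation:
Using v_s = v_d / n
v_s = 0.0076 / 0.38
v_s = 0.02 cm/s


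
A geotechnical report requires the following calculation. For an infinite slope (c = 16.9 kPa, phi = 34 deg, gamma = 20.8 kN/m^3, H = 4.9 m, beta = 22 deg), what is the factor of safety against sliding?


Result: 2.147

Derivation:
Using Fs = c / (gamma*H*sin(beta)*cos(beta)) + tan(phi)/tan(beta)
Cohesion contribution = 16.9 / (20.8*4.9*sin(22)*cos(22))
Cohesion contribution = 0.477404
Friction contribution = tan(34)/tan(22) = 1.66947
Fs = 0.477404 + 1.66947
Fs = 2.147


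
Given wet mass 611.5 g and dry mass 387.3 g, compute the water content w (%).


Using w = (m_wet - m_dry) / m_dry * 100
m_wet - m_dry = 611.5 - 387.3 = 224.2 g
w = 224.2 / 387.3 * 100
w = 57.89 %


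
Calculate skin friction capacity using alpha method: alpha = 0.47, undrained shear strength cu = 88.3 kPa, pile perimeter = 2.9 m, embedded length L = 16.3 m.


Using Qs = alpha * cu * perimeter * L
Qs = 0.47 * 88.3 * 2.9 * 16.3
Qs = 1961.75 kN


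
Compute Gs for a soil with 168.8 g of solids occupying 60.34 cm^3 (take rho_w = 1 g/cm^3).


Using Gs = m_s / (V_s * rho_w)
Since rho_w = 1 g/cm^3:
Gs = 168.8 / 60.34
Gs = 2.797


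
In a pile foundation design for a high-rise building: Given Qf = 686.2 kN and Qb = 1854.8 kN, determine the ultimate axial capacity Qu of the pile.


Using Qu = Qf + Qb
Qu = 686.2 + 1854.8
Qu = 2541.0 kN


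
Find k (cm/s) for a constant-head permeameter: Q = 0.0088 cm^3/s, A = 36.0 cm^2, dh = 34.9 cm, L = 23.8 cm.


Compute hydraulic gradient:
i = dh / L = 34.9 / 23.8 = 1.46639
Then apply Darcy's law:
k = Q / (A * i)
k = 0.0088 / (36.0 * 1.46639)
k = 0.0088 / 52.7899
k = 0.000167 cm/s


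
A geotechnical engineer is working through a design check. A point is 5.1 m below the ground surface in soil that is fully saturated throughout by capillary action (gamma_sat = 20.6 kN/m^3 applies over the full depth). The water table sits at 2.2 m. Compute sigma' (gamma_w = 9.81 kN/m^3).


Result: 76.61 kPa

Derivation:
Total stress = gamma_sat * depth
sigma = 20.6 * 5.1 = 105.06 kPa
Pore water pressure u = gamma_w * (depth - d_wt)
u = 9.81 * (5.1 - 2.2) = 28.449 kPa
Effective stress = sigma - u
sigma' = 105.06 - 28.449 = 76.61 kPa


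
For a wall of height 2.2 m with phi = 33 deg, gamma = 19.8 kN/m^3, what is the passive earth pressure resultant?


Compute passive earth pressure coefficient:
Kp = tan^2(45 + phi/2) = tan^2(61.5) = 3.39212
Compute passive force:
Pp = 0.5 * Kp * gamma * H^2
Pp = 0.5 * 3.39212 * 19.8 * 2.2^2
Pp = 162.54 kN/m


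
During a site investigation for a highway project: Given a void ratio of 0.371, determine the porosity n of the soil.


Using the relation n = e / (1 + e)
n = 0.371 / (1 + 0.371)
n = 0.371 / 1.371
n = 0.2706


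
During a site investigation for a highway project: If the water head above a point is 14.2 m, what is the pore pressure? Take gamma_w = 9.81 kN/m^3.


Using u = gamma_w * h_w
u = 9.81 * 14.2
u = 139.3 kPa


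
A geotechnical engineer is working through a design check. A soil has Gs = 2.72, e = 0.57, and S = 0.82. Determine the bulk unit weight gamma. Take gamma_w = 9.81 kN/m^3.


Result: 19.916 kN/m^3

Derivation:
Using gamma = gamma_w * (Gs + S*e) / (1 + e)
Numerator: Gs + S*e = 2.72 + 0.82*0.57 = 3.1874
Denominator: 1 + e = 1 + 0.57 = 1.57
gamma = 9.81 * 3.1874 / 1.57
gamma = 19.916 kN/m^3


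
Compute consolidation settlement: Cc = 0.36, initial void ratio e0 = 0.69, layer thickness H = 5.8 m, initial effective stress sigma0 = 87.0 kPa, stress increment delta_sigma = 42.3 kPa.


Using Sc = Cc * H / (1 + e0) * log10((sigma0 + delta_sigma) / sigma0)
Stress ratio = (87.0 + 42.3) / 87.0 = 1.48621
log10(1.48621) = 0.172079
Cc * H / (1 + e0) = 0.36 * 5.8 / (1 + 0.69) = 1.2355
Sc = 1.2355 * 0.172079
Sc = 0.2126 m


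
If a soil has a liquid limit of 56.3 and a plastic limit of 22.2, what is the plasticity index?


Using PI = LL - PL
PI = 56.3 - 22.2
PI = 34.1


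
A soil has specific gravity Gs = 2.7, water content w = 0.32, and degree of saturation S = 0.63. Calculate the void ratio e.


Result: 1.3714

Derivation:
Using the relation e = Gs * w / S
e = 2.7 * 0.32 / 0.63
e = 1.3714


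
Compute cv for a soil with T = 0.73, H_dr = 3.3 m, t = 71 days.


Result: 0.11197 m^2/day

Derivation:
Using cv = T * H_dr^2 / t
H_dr^2 = 3.3^2 = 10.89
cv = 0.73 * 10.89 / 71
cv = 0.11197 m^2/day


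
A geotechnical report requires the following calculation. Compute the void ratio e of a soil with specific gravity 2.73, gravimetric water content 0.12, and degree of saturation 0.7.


Result: 0.468

Derivation:
Using the relation e = Gs * w / S
e = 2.73 * 0.12 / 0.7
e = 0.468


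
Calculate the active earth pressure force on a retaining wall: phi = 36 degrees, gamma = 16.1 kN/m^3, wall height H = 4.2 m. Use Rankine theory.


Result: 36.87 kN/m

Derivation:
Compute active earth pressure coefficient:
Ka = tan^2(45 - phi/2) = tan^2(27.0) = 0.259616
Compute active force:
Pa = 0.5 * Ka * gamma * H^2
Pa = 0.5 * 0.259616 * 16.1 * 4.2^2
Pa = 36.87 kN/m


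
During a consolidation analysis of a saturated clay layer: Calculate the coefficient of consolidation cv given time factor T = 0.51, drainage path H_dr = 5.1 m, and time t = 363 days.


Result: 0.03654 m^2/day

Derivation:
Using cv = T * H_dr^2 / t
H_dr^2 = 5.1^2 = 26.01
cv = 0.51 * 26.01 / 363
cv = 0.03654 m^2/day


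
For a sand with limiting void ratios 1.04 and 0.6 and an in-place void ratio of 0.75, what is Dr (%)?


Using Dr = (e_max - e) / (e_max - e_min) * 100
e_max - e = 1.04 - 0.75 = 0.29
e_max - e_min = 1.04 - 0.6 = 0.44
Dr = 0.29 / 0.44 * 100
Dr = 65.91 %


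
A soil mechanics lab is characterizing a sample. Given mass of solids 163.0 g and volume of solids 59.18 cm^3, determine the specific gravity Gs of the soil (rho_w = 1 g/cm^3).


Using Gs = m_s / (V_s * rho_w)
Since rho_w = 1 g/cm^3:
Gs = 163.0 / 59.18
Gs = 2.754


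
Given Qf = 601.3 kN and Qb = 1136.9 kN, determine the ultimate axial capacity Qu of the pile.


Using Qu = Qf + Qb
Qu = 601.3 + 1136.9
Qu = 1738.2 kN


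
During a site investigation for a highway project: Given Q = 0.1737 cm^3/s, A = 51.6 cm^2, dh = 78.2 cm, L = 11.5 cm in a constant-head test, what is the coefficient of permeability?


Result: 0.000495 cm/s

Derivation:
Compute hydraulic gradient:
i = dh / L = 78.2 / 11.5 = 6.8
Then apply Darcy's law:
k = Q / (A * i)
k = 0.1737 / (51.6 * 6.8)
k = 0.1737 / 350.88
k = 0.000495 cm/s


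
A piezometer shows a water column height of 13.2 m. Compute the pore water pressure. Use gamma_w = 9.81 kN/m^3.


Result: 129.49 kPa

Derivation:
Using u = gamma_w * h_w
u = 9.81 * 13.2
u = 129.49 kPa


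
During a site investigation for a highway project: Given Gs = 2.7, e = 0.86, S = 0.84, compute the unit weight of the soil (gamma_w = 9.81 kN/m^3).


Using gamma = gamma_w * (Gs + S*e) / (1 + e)
Numerator: Gs + S*e = 2.7 + 0.84*0.86 = 3.4224
Denominator: 1 + e = 1 + 0.86 = 1.86
gamma = 9.81 * 3.4224 / 1.86
gamma = 18.05 kN/m^3


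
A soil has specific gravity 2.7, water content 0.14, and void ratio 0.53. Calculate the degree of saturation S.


Using S = Gs * w / e
S = 2.7 * 0.14 / 0.53
S = 0.7132


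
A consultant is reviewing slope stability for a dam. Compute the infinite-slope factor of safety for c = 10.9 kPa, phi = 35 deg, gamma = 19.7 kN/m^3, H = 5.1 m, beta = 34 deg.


Using Fs = c / (gamma*H*sin(beta)*cos(beta)) + tan(phi)/tan(beta)
Cohesion contribution = 10.9 / (19.7*5.1*sin(34)*cos(34))
Cohesion contribution = 0.234021
Friction contribution = tan(35)/tan(34) = 1.0381
Fs = 0.234021 + 1.0381
Fs = 1.272


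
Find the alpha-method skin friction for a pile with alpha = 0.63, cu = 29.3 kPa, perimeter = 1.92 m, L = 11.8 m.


Result: 418.21 kN

Derivation:
Using Qs = alpha * cu * perimeter * L
Qs = 0.63 * 29.3 * 1.92 * 11.8
Qs = 418.21 kN


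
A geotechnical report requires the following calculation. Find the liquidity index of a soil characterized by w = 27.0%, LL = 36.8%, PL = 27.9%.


Result: -0.101

Derivation:
First compute the plasticity index:
PI = LL - PL = 36.8 - 27.9 = 8.9
Then compute the liquidity index:
LI = (w - PL) / PI
LI = (27.0 - 27.9) / 8.9
LI = -0.101


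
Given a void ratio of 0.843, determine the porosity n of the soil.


Using the relation n = e / (1 + e)
n = 0.843 / (1 + 0.843)
n = 0.843 / 1.843
n = 0.4574


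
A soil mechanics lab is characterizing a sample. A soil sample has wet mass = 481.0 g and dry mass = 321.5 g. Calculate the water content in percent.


Using w = (m_wet - m_dry) / m_dry * 100
m_wet - m_dry = 481.0 - 321.5 = 159.5 g
w = 159.5 / 321.5 * 100
w = 49.61 %


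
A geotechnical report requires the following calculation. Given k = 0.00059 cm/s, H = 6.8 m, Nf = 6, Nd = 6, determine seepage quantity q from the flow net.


Convert k to m/s for unit consistency with H:
k = 0.00059 cm/s = 0.00059 / 100 m/s = 5.9e-06 m/s
Using q = k * H * Nf / Nd
Nf / Nd = 6 / 6 = 1.0
q = 5.9e-06 * 6.8 * 1.0
q = 4.012e-05 m^3/s per m


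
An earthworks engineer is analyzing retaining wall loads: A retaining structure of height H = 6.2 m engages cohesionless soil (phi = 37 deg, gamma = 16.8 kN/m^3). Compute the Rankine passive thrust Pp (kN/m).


Compute passive earth pressure coefficient:
Kp = tan^2(45 + phi/2) = tan^2(63.5) = 4.022791
Compute passive force:
Pp = 0.5 * Kp * gamma * H^2
Pp = 0.5 * 4.022791 * 16.8 * 6.2^2
Pp = 1298.94 kN/m


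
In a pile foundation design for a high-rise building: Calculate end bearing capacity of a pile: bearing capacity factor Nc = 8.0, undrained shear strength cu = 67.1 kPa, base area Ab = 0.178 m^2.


Using Qb = Nc * cu * Ab
Qb = 8.0 * 67.1 * 0.178
Qb = 95.55 kN


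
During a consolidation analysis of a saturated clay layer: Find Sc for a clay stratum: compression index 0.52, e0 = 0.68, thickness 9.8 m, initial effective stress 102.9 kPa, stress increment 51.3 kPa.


Using Sc = Cc * H / (1 + e0) * log10((sigma0 + delta_sigma) / sigma0)
Stress ratio = (102.9 + 51.3) / 102.9 = 1.49854
log10(1.49854) = 0.175669
Cc * H / (1 + e0) = 0.52 * 9.8 / (1 + 0.68) = 3.03333
Sc = 3.03333 * 0.175669
Sc = 0.5329 m


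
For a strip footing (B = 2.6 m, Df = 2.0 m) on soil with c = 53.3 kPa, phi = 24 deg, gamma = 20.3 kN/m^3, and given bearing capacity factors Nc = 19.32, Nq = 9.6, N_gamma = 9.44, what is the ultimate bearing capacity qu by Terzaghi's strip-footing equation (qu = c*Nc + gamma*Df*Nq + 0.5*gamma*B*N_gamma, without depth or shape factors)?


Compute qu = c*Nc + gamma*Df*Nq + 0.5*gamma*B*N_gamma
Term 1: 53.3 * 19.32 = 1029.756
Term 2: 20.3 * 2.0 * 9.6 = 389.76
Term 3: 0.5 * 20.3 * 2.6 * 9.44 = 249.1216
qu = 1029.756 + 389.76 + 249.1216
qu = 1668.64 kPa


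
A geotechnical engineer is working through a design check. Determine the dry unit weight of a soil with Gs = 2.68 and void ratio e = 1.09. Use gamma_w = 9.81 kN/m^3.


Using gamma_d = Gs * gamma_w / (1 + e)
gamma_d = 2.68 * 9.81 / (1 + 1.09)
gamma_d = 2.68 * 9.81 / 2.09
gamma_d = 12.579 kN/m^3


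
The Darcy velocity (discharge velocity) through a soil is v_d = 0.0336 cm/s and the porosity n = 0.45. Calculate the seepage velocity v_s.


Using v_s = v_d / n
v_s = 0.0336 / 0.45
v_s = 0.07467 cm/s


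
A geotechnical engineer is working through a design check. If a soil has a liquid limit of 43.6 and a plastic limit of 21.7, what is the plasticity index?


Result: 21.9

Derivation:
Using PI = LL - PL
PI = 43.6 - 21.7
PI = 21.9


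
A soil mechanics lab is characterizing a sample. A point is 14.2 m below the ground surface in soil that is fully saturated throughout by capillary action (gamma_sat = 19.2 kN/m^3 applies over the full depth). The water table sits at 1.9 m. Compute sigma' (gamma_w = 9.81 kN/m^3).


Total stress = gamma_sat * depth
sigma = 19.2 * 14.2 = 272.64 kPa
Pore water pressure u = gamma_w * (depth - d_wt)
u = 9.81 * (14.2 - 1.9) = 120.663 kPa
Effective stress = sigma - u
sigma' = 272.64 - 120.663 = 151.98 kPa


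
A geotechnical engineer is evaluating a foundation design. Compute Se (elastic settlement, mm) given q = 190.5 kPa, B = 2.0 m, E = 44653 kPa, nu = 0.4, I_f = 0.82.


Result: 5.877 mm

Derivation:
Using Se = q * B * (1 - nu^2) * I_f / E
1 - nu^2 = 1 - 0.4^2 = 0.84
Se = 190.5 * 2.0 * 0.84 * 0.82 / 44653
Se = 0.005877 m
Convert to mm: Se = 0.005877 * 1000 = 5.877 mm


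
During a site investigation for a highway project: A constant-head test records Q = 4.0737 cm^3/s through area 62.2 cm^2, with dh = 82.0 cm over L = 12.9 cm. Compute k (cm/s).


Result: 0.010303 cm/s

Derivation:
Compute hydraulic gradient:
i = dh / L = 82.0 / 12.9 = 6.35659
Then apply Darcy's law:
k = Q / (A * i)
k = 4.0737 / (62.2 * 6.35659)
k = 4.0737 / 395.38
k = 0.010303 cm/s


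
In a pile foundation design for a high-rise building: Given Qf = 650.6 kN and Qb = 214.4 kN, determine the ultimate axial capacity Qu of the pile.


Using Qu = Qf + Qb
Qu = 650.6 + 214.4
Qu = 865.0 kN


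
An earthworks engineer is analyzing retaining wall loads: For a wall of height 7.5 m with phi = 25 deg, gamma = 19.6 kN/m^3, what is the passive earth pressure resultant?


Compute passive earth pressure coefficient:
Kp = tan^2(45 + phi/2) = tan^2(57.5) = 2.463913
Compute passive force:
Pp = 0.5 * Kp * gamma * H^2
Pp = 0.5 * 2.463913 * 19.6 * 7.5^2
Pp = 1358.23 kN/m


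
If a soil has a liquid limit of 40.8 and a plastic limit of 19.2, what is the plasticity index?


Using PI = LL - PL
PI = 40.8 - 19.2
PI = 21.6


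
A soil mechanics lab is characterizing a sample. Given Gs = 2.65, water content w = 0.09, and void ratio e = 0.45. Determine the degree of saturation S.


Using S = Gs * w / e
S = 2.65 * 0.09 / 0.45
S = 0.53


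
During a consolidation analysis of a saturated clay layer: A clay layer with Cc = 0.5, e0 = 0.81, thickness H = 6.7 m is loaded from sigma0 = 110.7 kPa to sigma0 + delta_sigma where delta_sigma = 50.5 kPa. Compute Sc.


Result: 0.3021 m

Derivation:
Using Sc = Cc * H / (1 + e0) * log10((sigma0 + delta_sigma) / sigma0)
Stress ratio = (110.7 + 50.5) / 110.7 = 1.45619
log10(1.45619) = 0.163217
Cc * H / (1 + e0) = 0.5 * 6.7 / (1 + 0.81) = 1.85083
Sc = 1.85083 * 0.163217
Sc = 0.3021 m


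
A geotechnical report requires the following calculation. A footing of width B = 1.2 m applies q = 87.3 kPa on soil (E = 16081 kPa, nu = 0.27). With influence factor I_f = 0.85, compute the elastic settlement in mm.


Result: 5.134 mm

Derivation:
Using Se = q * B * (1 - nu^2) * I_f / E
1 - nu^2 = 1 - 0.27^2 = 0.9271
Se = 87.3 * 1.2 * 0.9271 * 0.85 / 16081
Se = 0.005134 m
Convert to mm: Se = 0.005134 * 1000 = 5.134 mm


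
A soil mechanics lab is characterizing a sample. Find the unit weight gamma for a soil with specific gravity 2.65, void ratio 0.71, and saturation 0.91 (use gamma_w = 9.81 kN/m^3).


Using gamma = gamma_w * (Gs + S*e) / (1 + e)
Numerator: Gs + S*e = 2.65 + 0.91*0.71 = 3.2961
Denominator: 1 + e = 1 + 0.71 = 1.71
gamma = 9.81 * 3.2961 / 1.71
gamma = 18.909 kN/m^3


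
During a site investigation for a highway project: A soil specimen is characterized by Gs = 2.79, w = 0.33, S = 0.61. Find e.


Result: 1.5093

Derivation:
Using the relation e = Gs * w / S
e = 2.79 * 0.33 / 0.61
e = 1.5093


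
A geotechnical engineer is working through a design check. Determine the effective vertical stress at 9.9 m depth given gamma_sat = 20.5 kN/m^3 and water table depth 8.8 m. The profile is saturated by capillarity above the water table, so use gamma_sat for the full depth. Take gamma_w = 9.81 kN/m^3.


Total stress = gamma_sat * depth
sigma = 20.5 * 9.9 = 202.95 kPa
Pore water pressure u = gamma_w * (depth - d_wt)
u = 9.81 * (9.9 - 8.8) = 10.791 kPa
Effective stress = sigma - u
sigma' = 202.95 - 10.791 = 192.16 kPa


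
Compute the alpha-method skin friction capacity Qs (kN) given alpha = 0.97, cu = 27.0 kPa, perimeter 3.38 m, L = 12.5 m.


Using Qs = alpha * cu * perimeter * L
Qs = 0.97 * 27.0 * 3.38 * 12.5
Qs = 1106.53 kN


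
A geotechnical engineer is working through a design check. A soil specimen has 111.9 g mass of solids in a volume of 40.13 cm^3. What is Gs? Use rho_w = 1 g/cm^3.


Result: 2.788

Derivation:
Using Gs = m_s / (V_s * rho_w)
Since rho_w = 1 g/cm^3:
Gs = 111.9 / 40.13
Gs = 2.788


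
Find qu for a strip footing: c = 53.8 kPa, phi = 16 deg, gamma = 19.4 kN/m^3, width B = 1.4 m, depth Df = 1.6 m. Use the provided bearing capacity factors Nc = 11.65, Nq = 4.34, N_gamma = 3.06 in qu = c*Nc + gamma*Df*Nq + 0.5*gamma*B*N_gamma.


Compute qu = c*Nc + gamma*Df*Nq + 0.5*gamma*B*N_gamma
Term 1: 53.8 * 11.65 = 626.77
Term 2: 19.4 * 1.6 * 4.34 = 134.7136
Term 3: 0.5 * 19.4 * 1.4 * 3.06 = 41.5548
qu = 626.77 + 134.7136 + 41.5548
qu = 803.04 kPa


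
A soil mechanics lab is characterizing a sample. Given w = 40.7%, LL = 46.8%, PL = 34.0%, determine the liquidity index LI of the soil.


Result: 0.523

Derivation:
First compute the plasticity index:
PI = LL - PL = 46.8 - 34.0 = 12.8
Then compute the liquidity index:
LI = (w - PL) / PI
LI = (40.7 - 34.0) / 12.8
LI = 0.523


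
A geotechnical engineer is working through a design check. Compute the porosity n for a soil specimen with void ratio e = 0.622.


Using the relation n = e / (1 + e)
n = 0.622 / (1 + 0.622)
n = 0.622 / 1.622
n = 0.3835


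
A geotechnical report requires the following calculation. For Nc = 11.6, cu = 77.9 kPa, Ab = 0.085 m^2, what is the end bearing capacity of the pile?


Result: 76.81 kN

Derivation:
Using Qb = Nc * cu * Ab
Qb = 11.6 * 77.9 * 0.085
Qb = 76.81 kN


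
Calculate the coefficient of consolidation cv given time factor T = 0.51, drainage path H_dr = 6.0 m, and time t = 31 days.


Result: 0.59226 m^2/day

Derivation:
Using cv = T * H_dr^2 / t
H_dr^2 = 6.0^2 = 36.0
cv = 0.51 * 36.0 / 31
cv = 0.59226 m^2/day


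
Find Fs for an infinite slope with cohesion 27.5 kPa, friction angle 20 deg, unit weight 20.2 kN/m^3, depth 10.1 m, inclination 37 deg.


Using Fs = c / (gamma*H*sin(beta)*cos(beta)) + tan(phi)/tan(beta)
Cohesion contribution = 27.5 / (20.2*10.1*sin(37)*cos(37))
Cohesion contribution = 0.280445
Friction contribution = tan(20)/tan(37) = 0.483005
Fs = 0.280445 + 0.483005
Fs = 0.763


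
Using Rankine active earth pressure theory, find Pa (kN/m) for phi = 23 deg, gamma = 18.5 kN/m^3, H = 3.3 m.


Compute active earth pressure coefficient:
Ka = tan^2(45 - phi/2) = tan^2(33.5) = 0.438092
Compute active force:
Pa = 0.5 * Ka * gamma * H^2
Pa = 0.5 * 0.438092 * 18.5 * 3.3^2
Pa = 44.13 kN/m


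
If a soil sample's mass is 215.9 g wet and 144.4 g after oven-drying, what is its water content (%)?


Result: 49.52 %

Derivation:
Using w = (m_wet - m_dry) / m_dry * 100
m_wet - m_dry = 215.9 - 144.4 = 71.5 g
w = 71.5 / 144.4 * 100
w = 49.52 %


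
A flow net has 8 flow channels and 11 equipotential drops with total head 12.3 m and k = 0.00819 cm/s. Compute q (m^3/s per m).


Result: 0.0007326 m^3/s per m

Derivation:
Convert k to m/s for unit consistency with H:
k = 0.00819 cm/s = 0.00819 / 100 m/s = 8.19e-05 m/s
Using q = k * H * Nf / Nd
Nf / Nd = 8 / 11 = 0.7273
q = 8.19e-05 * 12.3 * 0.7273
q = 0.0007326 m^3/s per m


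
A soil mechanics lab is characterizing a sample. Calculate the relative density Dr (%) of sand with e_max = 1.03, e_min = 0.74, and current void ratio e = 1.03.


Using Dr = (e_max - e) / (e_max - e_min) * 100
e_max - e = 1.03 - 1.03 = 0.0
e_max - e_min = 1.03 - 0.74 = 0.29
Dr = 0.0 / 0.29 * 100
Dr = 0.0 %


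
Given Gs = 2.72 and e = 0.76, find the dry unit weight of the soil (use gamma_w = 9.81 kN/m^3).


Result: 15.161 kN/m^3

Derivation:
Using gamma_d = Gs * gamma_w / (1 + e)
gamma_d = 2.72 * 9.81 / (1 + 0.76)
gamma_d = 2.72 * 9.81 / 1.76
gamma_d = 15.161 kN/m^3


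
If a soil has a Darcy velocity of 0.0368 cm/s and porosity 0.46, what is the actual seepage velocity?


Using v_s = v_d / n
v_s = 0.0368 / 0.46
v_s = 0.08 cm/s


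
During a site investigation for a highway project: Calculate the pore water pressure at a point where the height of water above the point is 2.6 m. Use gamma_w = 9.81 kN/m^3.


Result: 25.51 kPa

Derivation:
Using u = gamma_w * h_w
u = 9.81 * 2.6
u = 25.51 kPa


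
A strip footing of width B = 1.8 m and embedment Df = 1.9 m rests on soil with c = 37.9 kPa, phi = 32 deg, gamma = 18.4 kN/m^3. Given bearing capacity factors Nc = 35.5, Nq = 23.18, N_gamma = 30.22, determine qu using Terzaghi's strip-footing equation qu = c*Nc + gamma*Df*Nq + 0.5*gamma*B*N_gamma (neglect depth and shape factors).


Compute qu = c*Nc + gamma*Df*Nq + 0.5*gamma*B*N_gamma
Term 1: 37.9 * 35.5 = 1345.45
Term 2: 18.4 * 1.9 * 23.18 = 810.3728
Term 3: 0.5 * 18.4 * 1.8 * 30.22 = 500.4432
qu = 1345.45 + 810.3728 + 500.4432
qu = 2656.27 kPa
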